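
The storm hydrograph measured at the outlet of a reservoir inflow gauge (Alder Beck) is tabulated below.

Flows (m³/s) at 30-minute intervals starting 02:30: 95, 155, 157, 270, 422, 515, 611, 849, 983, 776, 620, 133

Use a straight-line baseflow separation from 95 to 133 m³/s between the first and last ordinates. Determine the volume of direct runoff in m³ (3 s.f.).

V ≈ 7.59 × 10^6 m³

Direct-runoff ordinates (Q − Q_b): 0.00, 56.55, 55.09, 164.64, 313.18, 402.73, 495.27, 729.82, 860.36, 649.91, 490.45, 0.00 m³/s.
ΣQ_DR = 4218 m³/s.
With Δt = 0.5 h = 1800 s, V = ΣQ_DR · Δt = 4218 × 1800 = 7.59 × 10^6 m³.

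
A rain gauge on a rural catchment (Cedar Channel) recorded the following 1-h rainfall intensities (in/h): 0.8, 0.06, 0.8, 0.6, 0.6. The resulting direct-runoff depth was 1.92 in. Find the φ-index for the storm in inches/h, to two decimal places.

φ ≈ 0.22 in/h

Only the 4 blocks with intensity above φ contribute runoff: 0.8, 0.8, 0.6, 0.6 in/h.
Σ(I−φ)·Δt = d  ⇒  (0.8+0.8+0.6+0.6 − 4φ)·1 = 1.92
φ = (2.800 − 1.92/1) / 4 = 0.22 in/h.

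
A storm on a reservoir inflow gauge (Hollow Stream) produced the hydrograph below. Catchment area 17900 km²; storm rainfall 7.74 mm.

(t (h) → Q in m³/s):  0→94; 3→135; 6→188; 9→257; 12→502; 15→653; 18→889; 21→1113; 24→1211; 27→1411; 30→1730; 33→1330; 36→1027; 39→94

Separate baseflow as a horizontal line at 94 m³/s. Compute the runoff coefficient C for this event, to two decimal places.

ΣQ_DR = 9318 m³/s; V = ΣQ_DR·Δt = 1.006 × 10^8 m³.
Runoff depth d = V / A = 5.622 mm.
C = d / P = 5.622 / 7.74 = 0.73.

C ≈ 0.73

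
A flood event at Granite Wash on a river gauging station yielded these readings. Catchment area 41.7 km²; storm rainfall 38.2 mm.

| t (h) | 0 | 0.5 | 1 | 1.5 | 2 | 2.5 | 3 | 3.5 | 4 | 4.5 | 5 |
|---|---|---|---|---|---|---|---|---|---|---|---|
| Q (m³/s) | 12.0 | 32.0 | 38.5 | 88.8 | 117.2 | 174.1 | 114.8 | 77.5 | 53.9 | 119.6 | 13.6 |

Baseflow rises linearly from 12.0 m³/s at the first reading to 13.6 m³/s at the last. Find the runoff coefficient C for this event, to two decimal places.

C ≈ 0.79

ΣQ_DR = 701.2 m³/s; V = ΣQ_DR·Δt = 1.262 × 10^6 m³.
Runoff depth d = V / A = 30.27 mm.
C = d / P = 30.27 / 38.2 = 0.79.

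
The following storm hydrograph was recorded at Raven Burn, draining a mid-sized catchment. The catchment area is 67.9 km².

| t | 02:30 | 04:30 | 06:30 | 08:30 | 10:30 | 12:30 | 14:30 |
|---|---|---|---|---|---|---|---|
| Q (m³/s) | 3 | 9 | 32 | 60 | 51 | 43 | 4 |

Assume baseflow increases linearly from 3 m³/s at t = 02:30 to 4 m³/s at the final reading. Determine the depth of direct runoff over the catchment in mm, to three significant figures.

d ≈ 18.8 mm

Direct runoff: 0.00, 5.83, 28.67, 56.50, 47.33, 39.17, 0.00 m³/s; ΣQ_DR = 177.5 m³/s.
V = ΣQ_DR · Δt = 177.5 × 7200 s = 1.278 × 10^6 m³.
Over A = 67.9 km², depth = V / A = 18.8 mm.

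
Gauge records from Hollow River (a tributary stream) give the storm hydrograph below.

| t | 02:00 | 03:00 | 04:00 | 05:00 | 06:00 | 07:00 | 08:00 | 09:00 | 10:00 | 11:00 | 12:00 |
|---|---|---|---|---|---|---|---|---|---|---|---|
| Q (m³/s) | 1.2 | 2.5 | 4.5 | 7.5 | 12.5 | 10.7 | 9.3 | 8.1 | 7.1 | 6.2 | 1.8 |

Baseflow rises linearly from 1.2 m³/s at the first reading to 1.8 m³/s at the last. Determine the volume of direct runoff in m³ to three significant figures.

Direct-runoff ordinates (Q − Q_b): 0.00, 1.24, 3.18, 6.12, 11.06, 9.20, 7.74, 6.48, 5.42, 4.46, 0.00 m³/s.
ΣQ_DR = 54.90 m³/s.
With Δt = 1 h = 3600 s, V = ΣQ_DR · Δt = 54.90 × 3600 = 1.98 × 10^5 m³.

V ≈ 1.98 × 10^5 m³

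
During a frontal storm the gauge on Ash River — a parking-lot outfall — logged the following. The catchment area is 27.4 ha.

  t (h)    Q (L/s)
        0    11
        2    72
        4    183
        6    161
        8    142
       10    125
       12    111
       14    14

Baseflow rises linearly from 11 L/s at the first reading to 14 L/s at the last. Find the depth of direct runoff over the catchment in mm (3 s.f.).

Direct runoff: 0.00, 60.57, 171.14, 148.71, 129.29, 111.86, 97.43, 0.00 L/s; ΣQ_DR = 719.0 L/s.
V = ΣQ_DR · Δt = 719.0 × 7200 s = 5.177 × 10^6 L.
Over A = 27.4 ha, depth = V / A = 18.9 mm.

d ≈ 18.9 mm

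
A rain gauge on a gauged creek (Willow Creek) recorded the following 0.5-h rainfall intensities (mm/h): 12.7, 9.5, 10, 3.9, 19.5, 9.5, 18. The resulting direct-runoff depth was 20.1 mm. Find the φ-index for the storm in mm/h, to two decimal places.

φ ≈ 6.50 mm/h

Only the 6 blocks with intensity above φ contribute runoff: 12.7, 9.5, 10, 19.5, 9.5, 18 mm/h.
Σ(I−φ)·Δt = d  ⇒  (12.7+9.5+10+19.5+9.5+18 − 6φ)·0.5 = 20.1
φ = (79.20 − 20.1/0.5) / 6 = 6.50 mm/h.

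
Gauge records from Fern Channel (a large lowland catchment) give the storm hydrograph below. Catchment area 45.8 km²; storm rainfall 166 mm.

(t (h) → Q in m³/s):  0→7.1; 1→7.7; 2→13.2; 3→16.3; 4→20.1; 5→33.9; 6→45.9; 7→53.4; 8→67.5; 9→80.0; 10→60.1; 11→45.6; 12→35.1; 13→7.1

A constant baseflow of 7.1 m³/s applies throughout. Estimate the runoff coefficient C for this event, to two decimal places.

ΣQ_DR = 393.6 m³/s; V = ΣQ_DR·Δt = 1.417 × 10^6 m³.
Runoff depth d = V / A = 30.94 mm.
C = d / P = 30.94 / 166 = 0.19.

C ≈ 0.19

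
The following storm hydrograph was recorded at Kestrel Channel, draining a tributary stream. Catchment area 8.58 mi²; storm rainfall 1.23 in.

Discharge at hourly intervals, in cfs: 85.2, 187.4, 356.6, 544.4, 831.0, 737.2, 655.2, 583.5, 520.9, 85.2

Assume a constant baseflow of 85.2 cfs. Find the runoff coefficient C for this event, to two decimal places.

C ≈ 0.55

ΣQ_DR = 3735 cfs; V = ΣQ_DR·Δt = 1.344 × 10^7 ft³.
Runoff depth d = V / A = 0.6745 in.
C = d / P = 0.6745 / 1.23 = 0.55.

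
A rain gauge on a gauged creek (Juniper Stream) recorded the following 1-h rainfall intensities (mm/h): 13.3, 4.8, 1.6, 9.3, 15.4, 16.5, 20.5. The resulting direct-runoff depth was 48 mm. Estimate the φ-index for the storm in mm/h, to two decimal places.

Only the 5 blocks with intensity above φ contribute runoff: 13.3, 9.3, 15.4, 16.5, 20.5 mm/h.
Σ(I−φ)·Δt = d  ⇒  (13.3+9.3+15.4+16.5+20.5 − 5φ)·1 = 48
φ = (75.00 − 48/1) / 5 = 5.40 mm/h.

φ ≈ 5.40 mm/h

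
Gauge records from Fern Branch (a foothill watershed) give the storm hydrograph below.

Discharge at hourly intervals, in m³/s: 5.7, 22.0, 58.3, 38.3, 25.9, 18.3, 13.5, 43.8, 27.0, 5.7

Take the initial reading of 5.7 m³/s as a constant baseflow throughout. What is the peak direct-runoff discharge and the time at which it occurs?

Q_p = 52.6 m³/s at t = 2 h

Subtracting baseflow gives direct-runoff ordinates: 0.0, 16.3, 52.6, 32.6, 20.2, 12.6, 7.8, 38.1, 21.3, 0.0 m³/s.
The maximum is 52.6 m³/s, occurring at the reading for t = 2 h.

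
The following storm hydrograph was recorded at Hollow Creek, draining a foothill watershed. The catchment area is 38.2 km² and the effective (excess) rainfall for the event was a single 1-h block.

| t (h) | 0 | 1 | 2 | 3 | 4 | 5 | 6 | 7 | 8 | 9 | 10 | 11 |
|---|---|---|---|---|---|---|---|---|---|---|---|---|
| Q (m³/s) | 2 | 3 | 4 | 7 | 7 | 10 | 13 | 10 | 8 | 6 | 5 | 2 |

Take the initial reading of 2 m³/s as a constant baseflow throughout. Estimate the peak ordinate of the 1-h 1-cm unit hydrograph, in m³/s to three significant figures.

Direct runoff: 0.0, 1.0, 2.0, 5.0, 5.0, 8.0, 11.0, 8.0, 6.0, 4.0, 3.0, 0.0 m³/s; ΣQ_DR = 53.00 m³/s, peak = 11.0 m³/s.
Runoff depth d = ΣQ_DR·Δt / A = 53.00 × 3600 / (38.2 km²) = 4.995 mm.
The 1-cm UH is the DRH scaled by (10 mm)/d, so U_p = 11.0 × 10/4.995 = 22.0 m³/s.

U_p ≈ 22.0 m³/s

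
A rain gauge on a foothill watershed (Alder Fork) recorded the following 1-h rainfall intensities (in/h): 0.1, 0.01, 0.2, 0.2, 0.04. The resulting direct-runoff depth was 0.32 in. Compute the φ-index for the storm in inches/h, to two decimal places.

φ ≈ 0.06 in/h

Only the 3 blocks with intensity above φ contribute runoff: 0.1, 0.2, 0.2 in/h.
Σ(I−φ)·Δt = d  ⇒  (0.1+0.2+0.2 − 3φ)·1 = 0.32
φ = (0.5000 − 0.32/1) / 3 = 0.06 in/h.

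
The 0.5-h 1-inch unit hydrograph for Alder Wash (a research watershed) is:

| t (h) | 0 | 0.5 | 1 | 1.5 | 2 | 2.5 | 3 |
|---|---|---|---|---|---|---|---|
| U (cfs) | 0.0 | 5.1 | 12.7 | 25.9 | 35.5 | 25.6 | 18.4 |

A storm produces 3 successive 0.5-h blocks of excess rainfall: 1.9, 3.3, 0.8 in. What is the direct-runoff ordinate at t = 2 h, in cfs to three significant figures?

Q ≈ 163 cfs

By discrete convolution, Q_j = Σ (P_i / 1 in) · U_{j−i}.
At t = 2 h (j=4): Q = (1.9/1)·35.5 + (3.3/1)·25.9 + (0.8/1)·12.7 = 163 cfs.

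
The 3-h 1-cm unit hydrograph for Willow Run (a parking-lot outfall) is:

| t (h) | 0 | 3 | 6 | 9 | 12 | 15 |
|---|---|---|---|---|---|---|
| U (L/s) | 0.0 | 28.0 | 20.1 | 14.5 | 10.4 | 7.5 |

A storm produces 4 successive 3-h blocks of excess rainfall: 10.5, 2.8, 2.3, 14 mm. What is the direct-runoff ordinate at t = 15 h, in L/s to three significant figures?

By discrete convolution, Q_j = Σ (P_i / 10 mm) · U_{j−i}.
At t = 15 h (j=5): Q = (10.5/10)·7.5 + (2.8/10)·10.4 + (2.3/10)·14.5 + (14/10)·20.1 = 42.3 L/s.

Q ≈ 42.3 L/s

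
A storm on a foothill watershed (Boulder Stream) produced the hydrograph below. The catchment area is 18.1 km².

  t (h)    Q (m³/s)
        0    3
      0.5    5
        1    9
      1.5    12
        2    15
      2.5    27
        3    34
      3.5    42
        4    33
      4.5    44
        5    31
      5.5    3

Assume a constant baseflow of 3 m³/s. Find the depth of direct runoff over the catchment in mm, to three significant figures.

d ≈ 22.1 mm

Direct runoff: 0.0, 2.0, 6.0, 9.0, 12.0, 24.0, 31.0, 39.0, 30.0, 41.0, 28.0, 0.0 m³/s; ΣQ_DR = 222.0 m³/s.
V = ΣQ_DR · Δt = 222.0 × 1800 s = 3.996 × 10^5 m³.
Over A = 18.1 km², depth = V / A = 22.1 mm.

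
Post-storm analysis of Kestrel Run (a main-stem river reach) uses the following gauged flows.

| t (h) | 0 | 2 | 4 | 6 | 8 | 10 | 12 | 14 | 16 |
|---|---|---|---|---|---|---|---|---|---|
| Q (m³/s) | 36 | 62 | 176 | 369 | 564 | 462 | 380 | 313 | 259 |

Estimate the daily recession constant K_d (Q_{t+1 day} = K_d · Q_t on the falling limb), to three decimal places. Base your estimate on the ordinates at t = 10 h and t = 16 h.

K_d ≈ 0.099

Between t = 10 h and t = 16 h the flow falls from 462 to 259 m³/s over 3×2 h = 6 h.
Per-interval ratio K = (259/462)^(1/3) = 0.8246; K_d = K^(24/2) = 0.099.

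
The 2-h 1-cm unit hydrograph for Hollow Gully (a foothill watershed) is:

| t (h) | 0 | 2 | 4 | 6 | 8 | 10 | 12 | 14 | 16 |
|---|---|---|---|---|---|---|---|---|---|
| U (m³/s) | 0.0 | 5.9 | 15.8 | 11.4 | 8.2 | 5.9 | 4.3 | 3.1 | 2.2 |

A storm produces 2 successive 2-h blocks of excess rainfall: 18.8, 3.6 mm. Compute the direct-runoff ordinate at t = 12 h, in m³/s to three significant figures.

By discrete convolution, Q_j = Σ (P_i / 10 mm) · U_{j−i}.
At t = 12 h (j=6): Q = (18.8/10)·4.3 + (3.6/10)·5.9 = 10.2 m³/s.

Q ≈ 10.2 m³/s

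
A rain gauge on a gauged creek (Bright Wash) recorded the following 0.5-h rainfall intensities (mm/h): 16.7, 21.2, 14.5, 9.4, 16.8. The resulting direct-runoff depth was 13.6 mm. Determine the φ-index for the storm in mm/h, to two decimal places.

φ ≈ 10.50 mm/h

Only the 4 blocks with intensity above φ contribute runoff: 16.7, 21.2, 14.5, 16.8 mm/h.
Σ(I−φ)·Δt = d  ⇒  (16.7+21.2+14.5+16.8 − 4φ)·0.5 = 13.6
φ = (69.20 − 13.6/0.5) / 4 = 10.50 mm/h.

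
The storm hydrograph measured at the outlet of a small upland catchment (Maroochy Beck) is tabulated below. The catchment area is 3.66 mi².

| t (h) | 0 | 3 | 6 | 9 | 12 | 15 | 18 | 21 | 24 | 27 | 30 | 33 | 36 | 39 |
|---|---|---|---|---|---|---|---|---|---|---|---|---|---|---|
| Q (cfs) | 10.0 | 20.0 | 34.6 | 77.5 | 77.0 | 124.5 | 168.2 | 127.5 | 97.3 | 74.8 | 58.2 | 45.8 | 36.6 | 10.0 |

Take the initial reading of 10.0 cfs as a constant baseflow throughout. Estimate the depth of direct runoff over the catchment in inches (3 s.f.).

Direct runoff: 0.0, 10.0, 24.6, 67.5, 67.0, 114.5, 158.2, 117.5, 87.3, 64.8, 48.2, 35.8, 26.6, 0.0 cfs; ΣQ_DR = 822.0 cfs.
V = ΣQ_DR · Δt = 822.0 × 10800 s = 8.878 × 10^6 ft³.
Over A = 3.66 mi², depth = V / A = 1.04 in.

d ≈ 1.04 in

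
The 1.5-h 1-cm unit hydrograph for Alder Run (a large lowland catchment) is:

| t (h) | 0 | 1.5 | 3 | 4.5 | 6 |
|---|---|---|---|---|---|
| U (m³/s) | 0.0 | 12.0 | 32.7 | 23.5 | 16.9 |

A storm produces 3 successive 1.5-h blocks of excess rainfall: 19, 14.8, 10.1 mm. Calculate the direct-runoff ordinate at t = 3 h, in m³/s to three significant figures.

Q ≈ 79.9 m³/s

By discrete convolution, Q_j = Σ (P_i / 10 mm) · U_{j−i}.
At t = 3 h (j=2): Q = (19/10)·32.7 + (14.8/10)·12.0 + (10.1/10)·0.0 = 79.9 m³/s.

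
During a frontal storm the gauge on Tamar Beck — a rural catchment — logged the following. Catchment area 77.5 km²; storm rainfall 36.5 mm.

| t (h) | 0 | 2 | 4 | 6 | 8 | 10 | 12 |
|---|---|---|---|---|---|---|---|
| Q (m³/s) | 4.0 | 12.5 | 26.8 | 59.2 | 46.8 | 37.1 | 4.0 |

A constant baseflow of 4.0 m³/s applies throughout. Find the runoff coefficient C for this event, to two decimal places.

ΣQ_DR = 162.4 m³/s; V = ΣQ_DR·Δt = 1.169 × 10^6 m³.
Runoff depth d = V / A = 15.09 mm.
C = d / P = 15.09 / 36.5 = 0.41.

C ≈ 0.41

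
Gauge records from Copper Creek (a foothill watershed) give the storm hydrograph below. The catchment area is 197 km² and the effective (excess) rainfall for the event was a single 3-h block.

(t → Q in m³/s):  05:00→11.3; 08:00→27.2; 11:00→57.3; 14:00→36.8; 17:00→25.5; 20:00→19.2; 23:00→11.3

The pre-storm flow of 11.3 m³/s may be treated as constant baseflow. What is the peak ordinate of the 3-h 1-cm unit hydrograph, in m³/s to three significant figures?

U_p ≈ 76.6 m³/s

Direct runoff: 0.0, 15.9, 46.0, 25.5, 14.2, 7.9, 0.0 m³/s; ΣQ_DR = 109.5 m³/s, peak = 46.0 m³/s.
Runoff depth d = ΣQ_DR·Δt / A = 109.5 × 10800 / (197 km²) = 6.003 mm.
The 1-cm UH is the DRH scaled by (10 mm)/d, so U_p = 46.0 × 10/6.003 = 76.6 m³/s.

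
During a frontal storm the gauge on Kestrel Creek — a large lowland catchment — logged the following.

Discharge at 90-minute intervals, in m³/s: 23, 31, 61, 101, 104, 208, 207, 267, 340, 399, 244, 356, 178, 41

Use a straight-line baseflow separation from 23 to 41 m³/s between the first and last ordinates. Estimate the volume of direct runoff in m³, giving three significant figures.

V ≈ 1.14 × 10^7 m³

Direct-runoff ordinates (Q − Q_b): 0.00, 6.62, 35.23, 73.85, 75.46, 178.08, 175.69, 234.31, 305.92, 363.54, 207.15, 317.77, 138.38, 0.00 m³/s.
ΣQ_DR = 2112 m³/s.
With Δt = 1.5 h = 5400 s, V = ΣQ_DR · Δt = 2112 × 5400 = 1.14 × 10^7 m³.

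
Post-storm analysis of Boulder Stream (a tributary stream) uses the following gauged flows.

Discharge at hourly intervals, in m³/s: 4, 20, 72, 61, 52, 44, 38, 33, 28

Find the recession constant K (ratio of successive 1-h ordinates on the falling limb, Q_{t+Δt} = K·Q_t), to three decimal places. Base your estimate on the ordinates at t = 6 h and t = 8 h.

K ≈ 0.858

Using the recession-limb readings at t = 6 h and t = 8 h: Q falls from 38 to 28 m³/s over 2 intervals.
K = (Q₂/Q₁)^(1/2) = (28/38)^(1/2) = 0.858.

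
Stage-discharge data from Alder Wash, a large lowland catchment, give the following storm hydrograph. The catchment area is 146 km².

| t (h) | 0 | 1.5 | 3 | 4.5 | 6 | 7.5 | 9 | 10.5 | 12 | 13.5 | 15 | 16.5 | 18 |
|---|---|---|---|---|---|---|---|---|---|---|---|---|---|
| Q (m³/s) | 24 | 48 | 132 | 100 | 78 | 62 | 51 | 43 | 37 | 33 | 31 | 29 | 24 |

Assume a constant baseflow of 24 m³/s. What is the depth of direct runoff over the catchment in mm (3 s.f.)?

d ≈ 14.1 mm

Direct runoff: 0.0, 24.0, 108.0, 76.0, 54.0, 38.0, 27.0, 19.0, 13.0, 9.0, 7.0, 5.0, 0.0 m³/s; ΣQ_DR = 380.0 m³/s.
V = ΣQ_DR · Δt = 380.0 × 5400 s = 2.052 × 10^6 m³.
Over A = 146 km², depth = V / A = 14.1 mm.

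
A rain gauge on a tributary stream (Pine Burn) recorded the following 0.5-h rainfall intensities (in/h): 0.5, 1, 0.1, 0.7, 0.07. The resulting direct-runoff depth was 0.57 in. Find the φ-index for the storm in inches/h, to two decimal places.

φ ≈ 0.35 in/h

Only the 3 blocks with intensity above φ contribute runoff: 0.5, 1, 0.7 in/h.
Σ(I−φ)·Δt = d  ⇒  (0.5+1+0.7 − 3φ)·0.5 = 0.57
φ = (2.200 − 0.57/0.5) / 3 = 0.35 in/h.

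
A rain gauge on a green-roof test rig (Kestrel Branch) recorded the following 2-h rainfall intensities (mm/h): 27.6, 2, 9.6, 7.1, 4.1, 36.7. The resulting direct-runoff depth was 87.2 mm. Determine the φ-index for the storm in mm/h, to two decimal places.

φ ≈ 10.35 mm/h

Only the 2 blocks with intensity above φ contribute runoff: 27.6, 36.7 mm/h.
Σ(I−φ)·Δt = d  ⇒  (27.6+36.7 − 2φ)·2 = 87.2
φ = (64.30 − 87.2/2) / 2 = 10.35 mm/h.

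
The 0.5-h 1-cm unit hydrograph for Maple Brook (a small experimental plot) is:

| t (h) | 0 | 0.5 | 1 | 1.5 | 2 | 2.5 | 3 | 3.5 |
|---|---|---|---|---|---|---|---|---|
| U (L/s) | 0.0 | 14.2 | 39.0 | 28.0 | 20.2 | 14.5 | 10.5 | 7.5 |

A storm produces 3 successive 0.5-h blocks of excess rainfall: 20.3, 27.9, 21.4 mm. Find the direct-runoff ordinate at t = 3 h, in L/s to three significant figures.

Q ≈ 105 L/s

By discrete convolution, Q_j = Σ (P_i / 10 mm) · U_{j−i}.
At t = 3 h (j=6): Q = (20.3/10)·10.5 + (27.9/10)·14.5 + (21.4/10)·20.2 = 105 L/s.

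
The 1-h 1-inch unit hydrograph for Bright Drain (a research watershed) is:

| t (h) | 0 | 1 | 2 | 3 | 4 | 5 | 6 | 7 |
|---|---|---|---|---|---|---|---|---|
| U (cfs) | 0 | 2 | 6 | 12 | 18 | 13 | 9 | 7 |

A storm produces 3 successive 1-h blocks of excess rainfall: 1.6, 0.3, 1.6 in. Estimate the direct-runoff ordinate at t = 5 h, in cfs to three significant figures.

Q ≈ 45.4 cfs

By discrete convolution, Q_j = Σ (P_i / 1 in) · U_{j−i}.
At t = 5 h (j=5): Q = (1.6/1)·13 + (0.3/1)·18 + (1.6/1)·12 = 45.4 cfs.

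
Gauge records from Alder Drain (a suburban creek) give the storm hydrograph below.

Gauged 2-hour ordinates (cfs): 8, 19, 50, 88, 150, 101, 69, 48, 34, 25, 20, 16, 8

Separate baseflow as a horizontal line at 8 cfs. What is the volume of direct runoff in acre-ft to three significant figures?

Direct-runoff ordinates (Q − Q_b): 0.0, 11.0, 42.0, 80.0, 142.0, 93.0, 61.0, 40.0, 26.0, 17.0, 12.0, 8.0, 0.0 cfs.
ΣQ_DR = 532.0 cfs.
With Δt = 2 h = 7200 s, V = ΣQ_DR · Δt = 532.0 × 7200 = 3.83 × 10^6 ft³ = 87.9 acre-ft.

V ≈ 87.9 acre-ft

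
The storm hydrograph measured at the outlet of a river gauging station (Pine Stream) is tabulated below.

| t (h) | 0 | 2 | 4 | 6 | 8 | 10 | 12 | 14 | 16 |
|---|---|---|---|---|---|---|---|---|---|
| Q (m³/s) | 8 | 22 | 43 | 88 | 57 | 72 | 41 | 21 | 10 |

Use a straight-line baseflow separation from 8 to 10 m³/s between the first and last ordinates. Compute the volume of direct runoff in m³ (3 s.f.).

Direct-runoff ordinates (Q − Q_b): 0.00, 13.75, 34.50, 79.25, 48.00, 62.75, 31.50, 11.25, 0.00 m³/s.
ΣQ_DR = 281.0 m³/s.
With Δt = 2 h = 7200 s, V = ΣQ_DR · Δt = 281.0 × 7200 = 2.02 × 10^6 m³.

V ≈ 2.02 × 10^6 m³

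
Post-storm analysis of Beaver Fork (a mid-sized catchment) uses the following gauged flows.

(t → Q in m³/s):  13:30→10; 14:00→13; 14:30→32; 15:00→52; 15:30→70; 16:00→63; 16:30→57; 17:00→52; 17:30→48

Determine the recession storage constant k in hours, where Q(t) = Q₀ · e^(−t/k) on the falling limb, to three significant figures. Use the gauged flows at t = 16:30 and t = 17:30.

k ≈ 5.82 h

On the falling limb, Q drops from 57 to 48 m³/s between t = 16:30 and t = 17:30 (Δt = 1 h).
k = −Δt / ln(Q₂/Q₁) = −1 / ln(48/57) = 5.82 h.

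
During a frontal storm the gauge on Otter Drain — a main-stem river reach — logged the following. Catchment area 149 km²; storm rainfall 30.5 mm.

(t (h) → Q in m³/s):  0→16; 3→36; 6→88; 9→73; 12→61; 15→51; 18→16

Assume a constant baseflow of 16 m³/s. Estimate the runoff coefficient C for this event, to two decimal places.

C ≈ 0.54

ΣQ_DR = 229.0 m³/s; V = ΣQ_DR·Δt = 2.473 × 10^6 m³.
Runoff depth d = V / A = 16.60 mm.
C = d / P = 16.60 / 30.5 = 0.54.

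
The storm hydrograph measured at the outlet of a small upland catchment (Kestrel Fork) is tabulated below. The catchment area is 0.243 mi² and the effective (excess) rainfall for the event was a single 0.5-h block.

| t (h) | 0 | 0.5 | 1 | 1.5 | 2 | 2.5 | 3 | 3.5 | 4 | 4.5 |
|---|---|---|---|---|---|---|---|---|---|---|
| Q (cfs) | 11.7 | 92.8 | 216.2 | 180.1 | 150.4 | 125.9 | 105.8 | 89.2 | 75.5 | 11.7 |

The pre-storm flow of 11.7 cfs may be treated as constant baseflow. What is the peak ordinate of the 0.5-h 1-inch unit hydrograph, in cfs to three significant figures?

Direct runoff: 0.0, 81.1, 204.5, 168.4, 138.7, 114.2, 94.1, 77.5, 63.8, 0.0 cfs; ΣQ_DR = 942.3 cfs, peak = 204.5 cfs.
Runoff depth d = ΣQ_DR·Δt / A = 942.3 × 1800 / (0.243 mi²) = 3.004 in.
The 1-inch UH is the DRH scaled by (1 in)/d, so U_p = 204.5 × 1/3.004 = 68.1 cfs.

U_p ≈ 68.1 cfs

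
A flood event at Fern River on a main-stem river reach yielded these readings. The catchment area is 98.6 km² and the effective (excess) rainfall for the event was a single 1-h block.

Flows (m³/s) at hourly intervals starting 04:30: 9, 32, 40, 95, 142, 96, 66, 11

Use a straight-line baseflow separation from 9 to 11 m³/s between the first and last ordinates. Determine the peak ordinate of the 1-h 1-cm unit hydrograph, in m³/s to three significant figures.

U_p ≈ 87.9 m³/s

Direct runoff: 0.00, 22.71, 30.43, 85.14, 131.86, 85.57, 55.29, 0.00 m³/s; ΣQ_DR = 411.0 m³/s, peak = 131.86 m³/s.
Runoff depth d = ΣQ_DR·Δt / A = 411.0 × 3600 / (98.6 km²) = 15.01 mm.
The 1-cm UH is the DRH scaled by (10 mm)/d, so U_p = 131.86 × 10/15.01 = 87.9 m³/s.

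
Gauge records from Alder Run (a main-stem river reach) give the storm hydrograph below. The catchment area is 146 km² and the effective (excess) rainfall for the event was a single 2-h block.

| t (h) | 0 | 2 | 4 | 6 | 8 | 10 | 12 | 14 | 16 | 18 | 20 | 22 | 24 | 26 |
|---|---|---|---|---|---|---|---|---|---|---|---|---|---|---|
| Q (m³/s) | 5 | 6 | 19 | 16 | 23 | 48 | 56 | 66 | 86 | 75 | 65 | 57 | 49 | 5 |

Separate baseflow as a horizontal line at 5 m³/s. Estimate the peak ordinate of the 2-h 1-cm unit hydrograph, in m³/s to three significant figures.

Direct runoff: 0.0, 1.0, 14.0, 11.0, 18.0, 43.0, 51.0, 61.0, 81.0, 70.0, 60.0, 52.0, 44.0, 0.0 m³/s; ΣQ_DR = 506.0 m³/s, peak = 81.0 m³/s.
Runoff depth d = ΣQ_DR·Δt / A = 506.0 × 7200 / (146 km²) = 24.95 mm.
The 1-cm UH is the DRH scaled by (10 mm)/d, so U_p = 81.0 × 10/24.95 = 32.5 m³/s.

U_p ≈ 32.5 m³/s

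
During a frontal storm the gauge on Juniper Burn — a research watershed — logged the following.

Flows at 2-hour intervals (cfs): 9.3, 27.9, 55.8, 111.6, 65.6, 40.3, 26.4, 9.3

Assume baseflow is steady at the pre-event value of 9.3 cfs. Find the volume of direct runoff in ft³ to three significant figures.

Direct-runoff ordinates (Q − Q_b): 0.0, 18.6, 46.5, 102.3, 56.3, 31.0, 17.1, 0.0 cfs.
ΣQ_DR = 271.8 cfs.
With Δt = 2 h = 7200 s, V = ΣQ_DR · Δt = 271.8 × 7200 = 1.96 × 10^6 ft³.

V ≈ 1.96 × 10^6 ft³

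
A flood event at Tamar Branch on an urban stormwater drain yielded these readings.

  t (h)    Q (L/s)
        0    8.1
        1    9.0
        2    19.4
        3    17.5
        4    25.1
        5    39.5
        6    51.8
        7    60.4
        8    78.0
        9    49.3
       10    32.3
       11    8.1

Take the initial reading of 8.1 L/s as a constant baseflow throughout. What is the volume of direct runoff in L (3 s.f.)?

V ≈ 1.08 × 10^6 L

Direct-runoff ordinates (Q − Q_b): 0.0, 0.9, 11.3, 9.4, 17.0, 31.4, 43.7, 52.3, 69.9, 41.2, 24.2, 0.0 L/s.
ΣQ_DR = 301.3 L/s.
With Δt = 1 h = 3600 s, V = ΣQ_DR · Δt = 301.3 × 3600 = 1.08 × 10^6 L.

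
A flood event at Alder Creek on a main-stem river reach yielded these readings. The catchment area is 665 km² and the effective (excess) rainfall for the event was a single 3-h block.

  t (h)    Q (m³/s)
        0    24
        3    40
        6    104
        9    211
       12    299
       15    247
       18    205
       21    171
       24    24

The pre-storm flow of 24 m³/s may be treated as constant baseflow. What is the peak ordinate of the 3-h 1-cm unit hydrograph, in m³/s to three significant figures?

Direct runoff: 0.0, 16.0, 80.0, 187.0, 275.0, 223.0, 181.0, 147.0, 0.0 m³/s; ΣQ_DR = 1109 m³/s, peak = 275.0 m³/s.
Runoff depth d = ΣQ_DR·Δt / A = 1109 × 10800 / (665 km²) = 18.01 mm.
The 1-cm UH is the DRH scaled by (10 mm)/d, so U_p = 275.0 × 10/18.01 = 153 m³/s.

U_p ≈ 153 m³/s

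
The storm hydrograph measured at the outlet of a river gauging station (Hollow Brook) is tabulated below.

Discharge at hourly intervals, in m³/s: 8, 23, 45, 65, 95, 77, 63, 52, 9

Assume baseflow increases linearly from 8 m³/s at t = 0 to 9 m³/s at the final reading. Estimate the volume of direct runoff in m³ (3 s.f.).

V ≈ 1.30 × 10^6 m³

Direct-runoff ordinates (Q − Q_b): 0.00, 14.88, 36.75, 56.62, 86.50, 68.38, 54.25, 43.12, 0.00 m³/s.
ΣQ_DR = 360.5 m³/s.
With Δt = 1 h = 3600 s, V = ΣQ_DR · Δt = 360.5 × 3600 = 1.30 × 10^6 m³.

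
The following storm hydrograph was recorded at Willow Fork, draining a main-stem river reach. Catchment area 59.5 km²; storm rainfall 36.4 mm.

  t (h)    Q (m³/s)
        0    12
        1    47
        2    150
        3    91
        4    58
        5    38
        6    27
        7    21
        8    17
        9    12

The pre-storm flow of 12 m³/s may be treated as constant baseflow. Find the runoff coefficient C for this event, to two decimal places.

ΣQ_DR = 353.0 m³/s; V = ΣQ_DR·Δt = 1.271 × 10^6 m³.
Runoff depth d = V / A = 21.36 mm.
C = d / P = 21.36 / 36.4 = 0.59.

C ≈ 0.59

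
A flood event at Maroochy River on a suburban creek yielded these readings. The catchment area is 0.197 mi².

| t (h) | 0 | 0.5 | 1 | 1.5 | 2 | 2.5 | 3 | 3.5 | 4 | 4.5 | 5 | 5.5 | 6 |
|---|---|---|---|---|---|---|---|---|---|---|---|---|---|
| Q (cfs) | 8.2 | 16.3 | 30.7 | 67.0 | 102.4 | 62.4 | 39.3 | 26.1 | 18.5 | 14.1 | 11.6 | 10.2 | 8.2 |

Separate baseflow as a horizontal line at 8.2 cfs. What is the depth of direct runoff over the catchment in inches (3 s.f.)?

d ≈ 1.21 in

Direct runoff: 0.0, 8.1, 22.5, 58.8, 94.2, 54.2, 31.1, 17.9, 10.3, 5.9, 3.4, 2.0, 0.0 cfs; ΣQ_DR = 308.4 cfs.
V = ΣQ_DR · Δt = 308.4 × 1800 s = 5.551 × 10^5 ft³.
Over A = 0.197 mi², depth = V / A = 1.21 in.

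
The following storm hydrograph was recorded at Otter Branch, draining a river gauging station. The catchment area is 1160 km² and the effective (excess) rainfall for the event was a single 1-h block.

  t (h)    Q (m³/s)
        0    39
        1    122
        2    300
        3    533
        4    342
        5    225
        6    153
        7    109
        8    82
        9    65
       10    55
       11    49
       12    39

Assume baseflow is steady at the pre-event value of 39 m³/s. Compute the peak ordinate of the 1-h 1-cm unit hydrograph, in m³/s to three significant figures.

U_p ≈ 991 m³/s

Direct runoff: 0.0, 83.0, 261.0, 494.0, 303.0, 186.0, 114.0, 70.0, 43.0, 26.0, 16.0, 10.0, 0.0 m³/s; ΣQ_DR = 1606 m³/s, peak = 494.0 m³/s.
Runoff depth d = ΣQ_DR·Δt / A = 1606 × 3600 / (1160 km²) = 4.984 mm.
The 1-cm UH is the DRH scaled by (10 mm)/d, so U_p = 494.0 × 10/4.984 = 991 m³/s.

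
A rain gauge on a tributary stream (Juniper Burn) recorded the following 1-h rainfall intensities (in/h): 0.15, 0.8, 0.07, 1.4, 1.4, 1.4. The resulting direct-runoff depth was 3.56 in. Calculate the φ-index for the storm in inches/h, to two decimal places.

Only the 4 blocks with intensity above φ contribute runoff: 0.8, 1.4, 1.4, 1.4 in/h.
Σ(I−φ)·Δt = d  ⇒  (0.8+1.4+1.4+1.4 − 4φ)·1 = 3.56
φ = (5.000 − 3.56/1) / 4 = 0.36 in/h.

φ ≈ 0.36 in/h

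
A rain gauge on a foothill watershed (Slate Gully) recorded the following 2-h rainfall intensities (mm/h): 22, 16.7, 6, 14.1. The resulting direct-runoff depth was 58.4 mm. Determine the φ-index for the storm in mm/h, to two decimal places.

φ ≈ 7.87 mm/h

Only the 3 blocks with intensity above φ contribute runoff: 22, 16.7, 14.1 mm/h.
Σ(I−φ)·Δt = d  ⇒  (22+16.7+14.1 − 3φ)·2 = 58.4
φ = (52.80 − 58.4/2) / 3 = 7.87 mm/h.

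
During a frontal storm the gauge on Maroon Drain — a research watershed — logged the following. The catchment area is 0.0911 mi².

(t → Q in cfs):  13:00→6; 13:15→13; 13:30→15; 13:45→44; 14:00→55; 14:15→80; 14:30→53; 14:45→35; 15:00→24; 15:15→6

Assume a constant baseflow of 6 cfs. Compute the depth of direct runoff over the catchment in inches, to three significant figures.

Direct runoff: 0.0, 7.0, 9.0, 38.0, 49.0, 74.0, 47.0, 29.0, 18.0, 0.0 cfs; ΣQ_DR = 271.0 cfs.
V = ΣQ_DR · Δt = 271.0 × 900 s = 2.439 × 10^5 ft³.
Over A = 0.0911 mi², depth = V / A = 1.15 in.

d ≈ 1.15 in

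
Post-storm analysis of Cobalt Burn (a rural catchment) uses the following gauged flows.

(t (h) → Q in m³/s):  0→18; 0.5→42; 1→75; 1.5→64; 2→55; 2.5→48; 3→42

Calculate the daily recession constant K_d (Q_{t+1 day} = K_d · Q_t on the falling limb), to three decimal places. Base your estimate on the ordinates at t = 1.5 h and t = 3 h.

Between t = 1.5 h and t = 3 h the flow falls from 64 to 42 m³/s over 3×0.5 h = 1.5 h.
Per-interval ratio K = (42/64)^(1/3) = 0.8690; K_d = K^(24/0.5) = 0.001.

K_d ≈ 0.001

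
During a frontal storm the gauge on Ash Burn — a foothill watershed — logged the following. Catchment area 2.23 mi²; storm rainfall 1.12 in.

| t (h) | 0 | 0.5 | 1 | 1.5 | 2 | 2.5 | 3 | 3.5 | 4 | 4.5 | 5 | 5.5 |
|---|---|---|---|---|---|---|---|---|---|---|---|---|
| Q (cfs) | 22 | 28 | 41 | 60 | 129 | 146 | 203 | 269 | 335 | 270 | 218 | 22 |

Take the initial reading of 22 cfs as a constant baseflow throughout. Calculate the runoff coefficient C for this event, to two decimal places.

ΣQ_DR = 1479 cfs; V = ΣQ_DR·Δt = 2.662 × 10^6 ft³.
Runoff depth d = V / A = 0.5139 in.
C = d / P = 0.5139 / 1.12 = 0.46.

C ≈ 0.46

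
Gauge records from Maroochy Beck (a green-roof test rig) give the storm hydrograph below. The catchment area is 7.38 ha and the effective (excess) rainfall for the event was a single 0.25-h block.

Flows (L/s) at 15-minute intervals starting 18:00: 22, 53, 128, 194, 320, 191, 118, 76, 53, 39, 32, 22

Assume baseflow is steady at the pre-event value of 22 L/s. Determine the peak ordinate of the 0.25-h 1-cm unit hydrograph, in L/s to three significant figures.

U_p ≈ 248 L/s

Direct runoff: 0.0, 31.0, 106.0, 172.0, 298.0, 169.0, 96.0, 54.0, 31.0, 17.0, 10.0, 0.0 L/s; ΣQ_DR = 984.0 L/s, peak = 298.0 L/s.
Runoff depth d = ΣQ_DR·Δt / A = 984.0 × 900 / (7.38 ha) = 12.00 mm.
The 1-cm UH is the DRH scaled by (10 mm)/d, so U_p = 298.0 × 10/12.00 = 248 L/s.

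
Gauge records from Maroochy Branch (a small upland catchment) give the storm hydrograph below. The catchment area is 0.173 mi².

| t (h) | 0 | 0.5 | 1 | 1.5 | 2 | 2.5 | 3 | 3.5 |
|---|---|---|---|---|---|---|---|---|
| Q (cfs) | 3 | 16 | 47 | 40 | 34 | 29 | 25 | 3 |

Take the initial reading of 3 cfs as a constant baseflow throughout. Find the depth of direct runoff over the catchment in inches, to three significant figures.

d ≈ 0.775 in

Direct runoff: 0.0, 13.0, 44.0, 37.0, 31.0, 26.0, 22.0, 0.0 cfs; ΣQ_DR = 173.0 cfs.
V = ΣQ_DR · Δt = 173.0 × 1800 s = 3.114 × 10^5 ft³.
Over A = 0.173 mi², depth = V / A = 0.775 in.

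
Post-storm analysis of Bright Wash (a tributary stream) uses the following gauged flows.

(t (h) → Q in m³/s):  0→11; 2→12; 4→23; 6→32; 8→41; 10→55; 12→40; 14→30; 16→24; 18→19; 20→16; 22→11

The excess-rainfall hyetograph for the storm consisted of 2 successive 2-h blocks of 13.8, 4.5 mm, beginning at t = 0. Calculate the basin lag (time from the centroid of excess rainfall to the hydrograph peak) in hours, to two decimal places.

t_L ≈ 8.51 h

Centroid of excess rainfall: t_c = Σ P_i·t̄_i / ΣP_i = 1.4918 h (block centres at 1, 3 h).
Hydrograph peak occurs at t = 10 h, so basin lag t_L = 10 − 1.4918 = 8.51 h.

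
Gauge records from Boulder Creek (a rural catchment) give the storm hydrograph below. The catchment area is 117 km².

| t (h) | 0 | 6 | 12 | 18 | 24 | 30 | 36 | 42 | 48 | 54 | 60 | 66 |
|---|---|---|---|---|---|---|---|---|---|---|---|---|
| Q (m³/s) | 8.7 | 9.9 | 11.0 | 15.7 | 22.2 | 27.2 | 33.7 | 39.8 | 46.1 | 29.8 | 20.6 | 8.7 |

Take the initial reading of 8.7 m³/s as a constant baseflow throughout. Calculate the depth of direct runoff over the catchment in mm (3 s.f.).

Direct runoff: 0.0, 1.2, 2.3, 7.0, 13.5, 18.5, 25.0, 31.1, 37.4, 21.1, 11.9, 0.0 m³/s; ΣQ_DR = 169.0 m³/s.
V = ΣQ_DR · Δt = 169.0 × 21600 s = 3.650 × 10^6 m³.
Over A = 117 km², depth = V / A = 31.2 mm.

d ≈ 31.2 mm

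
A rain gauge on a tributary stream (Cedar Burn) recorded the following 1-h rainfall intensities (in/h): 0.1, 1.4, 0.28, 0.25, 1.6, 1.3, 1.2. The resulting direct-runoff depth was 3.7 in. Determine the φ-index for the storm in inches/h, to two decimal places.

Only the 4 blocks with intensity above φ contribute runoff: 1.4, 1.6, 1.3, 1.2 in/h.
Σ(I−φ)·Δt = d  ⇒  (1.4+1.6+1.3+1.2 − 4φ)·1 = 3.7
φ = (5.500 − 3.7/1) / 4 = 0.45 in/h.

φ ≈ 0.45 in/h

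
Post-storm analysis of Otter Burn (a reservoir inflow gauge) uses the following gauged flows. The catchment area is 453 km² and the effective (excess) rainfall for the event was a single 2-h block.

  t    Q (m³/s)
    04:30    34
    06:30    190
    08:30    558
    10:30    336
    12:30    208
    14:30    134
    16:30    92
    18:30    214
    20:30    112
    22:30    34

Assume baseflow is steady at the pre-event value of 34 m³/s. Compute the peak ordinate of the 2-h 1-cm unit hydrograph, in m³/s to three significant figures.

Direct runoff: 0.0, 156.0, 524.0, 302.0, 174.0, 100.0, 58.0, 180.0, 78.0, 0.0 m³/s; ΣQ_DR = 1572 m³/s, peak = 524.0 m³/s.
Runoff depth d = ΣQ_DR·Δt / A = 1572 × 7200 / (453 km²) = 24.99 mm.
The 1-cm UH is the DRH scaled by (10 mm)/d, so U_p = 524.0 × 10/24.99 = 210 m³/s.

U_p ≈ 210 m³/s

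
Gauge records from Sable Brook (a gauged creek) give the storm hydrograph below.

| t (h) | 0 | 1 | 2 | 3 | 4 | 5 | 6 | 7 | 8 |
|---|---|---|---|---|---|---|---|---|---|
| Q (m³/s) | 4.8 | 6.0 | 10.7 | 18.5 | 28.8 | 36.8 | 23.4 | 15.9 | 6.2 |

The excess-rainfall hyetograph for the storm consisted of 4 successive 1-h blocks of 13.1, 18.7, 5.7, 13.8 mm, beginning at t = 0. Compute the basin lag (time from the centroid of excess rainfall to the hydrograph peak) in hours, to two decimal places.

t_L ≈ 3.11 h

Centroid of excess rainfall: t_c = Σ P_i·t̄_i / ΣP_i = 1.8938 h (block centres at 0.5, 1.5, 2.5, 3.5 h).
Hydrograph peak occurs at t = 5 h, so basin lag t_L = 5 − 1.8938 = 3.11 h.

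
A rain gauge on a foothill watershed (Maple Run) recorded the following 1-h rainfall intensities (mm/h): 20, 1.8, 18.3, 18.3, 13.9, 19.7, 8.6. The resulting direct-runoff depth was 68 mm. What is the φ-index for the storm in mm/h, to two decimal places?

Only the 6 blocks with intensity above φ contribute runoff: 20, 18.3, 18.3, 13.9, 19.7, 8.6 mm/h.
Σ(I−φ)·Δt = d  ⇒  (20+18.3+18.3+13.9+19.7+8.6 − 6φ)·1 = 68
φ = (98.80 − 68/1) / 6 = 5.13 mm/h.

φ ≈ 5.13 mm/h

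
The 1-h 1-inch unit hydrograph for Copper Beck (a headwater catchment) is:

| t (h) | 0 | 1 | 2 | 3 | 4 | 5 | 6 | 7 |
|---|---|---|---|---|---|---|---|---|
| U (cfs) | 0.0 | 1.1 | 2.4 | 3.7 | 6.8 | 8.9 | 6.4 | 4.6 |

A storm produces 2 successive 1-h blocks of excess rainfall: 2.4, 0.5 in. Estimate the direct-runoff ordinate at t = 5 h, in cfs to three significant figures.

Q ≈ 24.8 cfs

By discrete convolution, Q_j = Σ (P_i / 1 in) · U_{j−i}.
At t = 5 h (j=5): Q = (2.4/1)·8.9 + (0.5/1)·6.8 = 24.8 cfs.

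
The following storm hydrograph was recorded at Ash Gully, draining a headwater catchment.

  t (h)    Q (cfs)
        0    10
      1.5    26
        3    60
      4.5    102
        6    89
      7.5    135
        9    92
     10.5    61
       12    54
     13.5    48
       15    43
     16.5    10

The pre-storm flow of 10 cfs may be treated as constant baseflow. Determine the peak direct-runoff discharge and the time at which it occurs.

Subtracting baseflow gives direct-runoff ordinates: 0.0, 16.0, 50.0, 92.0, 79.0, 125.0, 82.0, 51.0, 44.0, 38.0, 33.0, 0.0 cfs.
The maximum is 125.0 cfs, occurring at the reading for t = 7.5 h.

Q_p = 125.0 cfs at t = 7.5 h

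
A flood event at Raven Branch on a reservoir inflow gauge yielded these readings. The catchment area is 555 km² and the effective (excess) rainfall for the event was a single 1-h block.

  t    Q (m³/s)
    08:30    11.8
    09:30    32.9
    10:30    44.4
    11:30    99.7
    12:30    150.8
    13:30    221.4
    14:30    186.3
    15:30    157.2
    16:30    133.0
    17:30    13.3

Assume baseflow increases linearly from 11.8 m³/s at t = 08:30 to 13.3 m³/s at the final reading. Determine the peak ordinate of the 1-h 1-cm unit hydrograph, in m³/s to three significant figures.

Direct runoff: 0.00, 20.93, 32.27, 87.40, 138.33, 208.77, 173.50, 144.23, 119.87, 0.00 m³/s; ΣQ_DR = 925.3 m³/s, peak = 208.77 m³/s.
Runoff depth d = ΣQ_DR·Δt / A = 925.3 × 3600 / (555 km²) = 6.002 mm.
The 1-cm UH is the DRH scaled by (10 mm)/d, so U_p = 208.77 × 10/6.002 = 348 m³/s.

U_p ≈ 348 m³/s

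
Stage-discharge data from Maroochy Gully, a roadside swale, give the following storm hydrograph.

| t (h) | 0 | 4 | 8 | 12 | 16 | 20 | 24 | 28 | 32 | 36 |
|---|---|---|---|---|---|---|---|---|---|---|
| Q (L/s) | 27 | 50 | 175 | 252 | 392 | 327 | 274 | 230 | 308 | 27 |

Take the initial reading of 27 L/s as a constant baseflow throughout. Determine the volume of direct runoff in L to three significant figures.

V ≈ 2.58 × 10^7 L

Direct-runoff ordinates (Q − Q_b): 0.0, 23.0, 148.0, 225.0, 365.0, 300.0, 247.0, 203.0, 281.0, 0.0 L/s.
ΣQ_DR = 1792 L/s.
With Δt = 4 h = 14400 s, V = ΣQ_DR · Δt = 1792 × 14400 = 2.58 × 10^7 L.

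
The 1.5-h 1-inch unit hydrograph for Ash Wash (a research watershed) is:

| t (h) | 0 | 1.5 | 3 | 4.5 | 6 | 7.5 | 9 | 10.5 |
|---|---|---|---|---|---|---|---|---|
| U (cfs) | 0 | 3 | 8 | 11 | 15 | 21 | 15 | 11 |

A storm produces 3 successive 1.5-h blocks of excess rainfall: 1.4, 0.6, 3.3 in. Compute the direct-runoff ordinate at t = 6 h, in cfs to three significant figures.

By discrete convolution, Q_j = Σ (P_i / 1 in) · U_{j−i}.
At t = 6 h (j=4): Q = (1.4/1)·15 + (0.6/1)·11 + (3.3/1)·8 = 54.0 cfs.

Q ≈ 54.0 cfs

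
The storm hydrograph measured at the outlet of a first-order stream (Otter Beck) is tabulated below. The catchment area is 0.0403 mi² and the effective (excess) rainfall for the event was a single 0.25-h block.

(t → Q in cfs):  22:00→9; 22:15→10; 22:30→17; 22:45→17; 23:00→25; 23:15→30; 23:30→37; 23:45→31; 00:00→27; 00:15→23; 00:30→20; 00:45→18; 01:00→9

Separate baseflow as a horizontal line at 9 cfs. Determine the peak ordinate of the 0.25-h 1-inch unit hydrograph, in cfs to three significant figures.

U_p ≈ 18.7 cfs

Direct runoff: 0.0, 1.0, 8.0, 8.0, 16.0, 21.0, 28.0, 22.0, 18.0, 14.0, 11.0, 9.0, 0.0 cfs; ΣQ_DR = 156.0 cfs, peak = 28.0 cfs.
Runoff depth d = ΣQ_DR·Δt / A = 156.0 × 900 / (0.0403 mi²) = 1.500 in.
The 1-inch UH is the DRH scaled by (1 in)/d, so U_p = 28.0 × 1/1.500 = 18.7 cfs.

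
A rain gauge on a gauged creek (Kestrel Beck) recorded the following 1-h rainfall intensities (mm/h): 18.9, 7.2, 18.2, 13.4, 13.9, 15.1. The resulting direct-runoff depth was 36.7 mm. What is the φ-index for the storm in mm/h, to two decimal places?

Only the 5 blocks with intensity above φ contribute runoff: 18.9, 18.2, 13.4, 13.9, 15.1 mm/h.
Σ(I−φ)·Δt = d  ⇒  (18.9+18.2+13.4+13.9+15.1 − 5φ)·1 = 36.7
φ = (79.50 − 36.7/1) / 5 = 8.56 mm/h.

φ ≈ 8.56 mm/h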